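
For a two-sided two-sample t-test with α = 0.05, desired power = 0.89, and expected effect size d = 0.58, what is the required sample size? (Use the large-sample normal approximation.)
n = 61 per group

Sample size formula (two-sample t-test, normal approximation):
n = 2 · ((z_{α/2} + z_β) / d)²

z_{α/2} = 1.960 (for α = 0.05, two-sided)
z_β = 1.227 (for power = 0.89)
d = 0.58

n = 2 · ((1.960 + 1.227) / 0.58)²
n = 2 · (5.495)²
n ≈ 60.39
Round up to the next whole number: n = 61 per group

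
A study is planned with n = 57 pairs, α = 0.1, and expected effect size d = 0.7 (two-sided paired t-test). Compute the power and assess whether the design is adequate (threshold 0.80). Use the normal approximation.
Power ≈ 1.00; the study is adequately powered (power ≥ 0.80)

Power calculation (paired t-test, normal approximation):
z_β = d · √n - z_{α/2}
z_β = 0.7 · √57 - 1.645
z_β = 0.7 · 7.550 - 1.645
z_β = 3.640

Power = Φ(z_β) = Φ(3.640) ≈ 1.000

Effect size d = 0.7 is medium by Cohen's convention (0.2/0.5/0.8).

Threshold: power ≥ 0.80 is conventionally adequate.
Power ≈ 1.00 → the study is adequately powered (power ≥ 0.80).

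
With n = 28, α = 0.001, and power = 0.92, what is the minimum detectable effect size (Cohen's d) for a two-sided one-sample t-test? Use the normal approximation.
d ≈ 0.89

Minimum detectable effect (one-sample t-test, normal approximation):
d = (z_{α/2} + z_β) / √n
d = (3.291 + 1.405) / √28
d = 4.696 / 5.292
d ≈ 0.89

By Cohen's convention (0.2 small / 0.5 medium / 0.8 large): large effect.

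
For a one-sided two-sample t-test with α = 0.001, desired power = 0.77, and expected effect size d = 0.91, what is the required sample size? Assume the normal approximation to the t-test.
n = 36 per group

Sample size formula (two-sample t-test, normal approximation):
n = 2 · ((z_α + z_β) / d)²

z_α = 3.090 (for α = 0.001, one-sided)
z_β = 0.739 (for power = 0.77)
d = 0.91

n = 2 · ((3.090 + 0.739) / 0.91)²
n = 2 · (4.208)²
n ≈ 35.41
Round up to the next whole number: n = 36 per group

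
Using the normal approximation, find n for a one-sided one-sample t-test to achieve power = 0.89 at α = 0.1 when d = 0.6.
n = 18

Sample size formula (one-sample t-test, normal approximation):
n = ((z_α + z_β) / d)²

z_α = 1.282 (for α = 0.1, one-sided)
z_β = 1.227 (for power = 0.89)
d = 0.6

n = ((1.282 + 1.227) / 0.6)²
n = (4.182)²
n ≈ 17.49
Round up to the next whole number: n = 18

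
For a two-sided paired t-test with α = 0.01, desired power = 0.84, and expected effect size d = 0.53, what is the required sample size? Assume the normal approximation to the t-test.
n = 46 pairs

Sample size formula (paired t-test, normal approximation):
n = ((z_{α/2} + z_β) / d)²

z_{α/2} = 2.576 (for α = 0.01, two-sided)
z_β = 0.994 (for power = 0.84)
d = 0.53

n = ((2.576 + 0.994) / 0.53)²
n = (6.736)²
n ≈ 45.37
Round up to the next whole number: n = 46 pairs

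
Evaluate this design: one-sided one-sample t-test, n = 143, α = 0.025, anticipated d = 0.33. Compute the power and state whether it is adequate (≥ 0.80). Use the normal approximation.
Power ≈ 0.98; the study is adequately powered (power ≥ 0.80)

Power calculation (one-sample t-test, normal approximation):
z_β = d · √n - z_α
z_β = 0.33 · √143 - 1.960
z_β = 0.33 · 11.958 - 1.960
z_β = 1.986

Power = Φ(z_β) = Φ(1.986) ≈ 0.976

Effect size d = 0.33 is small by Cohen's convention (0.2/0.5/0.8).

Threshold: power ≥ 0.80 is conventionally adequate.
Power ≈ 0.98 → the study is adequately powered (power ≥ 0.80).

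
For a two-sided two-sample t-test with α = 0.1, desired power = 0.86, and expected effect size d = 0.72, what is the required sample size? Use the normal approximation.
n = 29 per group

Sample size formula (two-sample t-test, normal approximation):
n = 2 · ((z_{α/2} + z_β) / d)²

z_{α/2} = 1.645 (for α = 0.1, two-sided)
z_β = 1.080 (for power = 0.86)
d = 0.72

n = 2 · ((1.645 + 1.080) / 0.72)²
n = 2 · (3.785)²
n ≈ 28.65
Round up to the next whole number: n = 29 per group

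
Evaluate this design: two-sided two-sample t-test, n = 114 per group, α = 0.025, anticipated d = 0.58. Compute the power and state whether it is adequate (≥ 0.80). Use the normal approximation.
Power ≈ 0.98; the study is adequately powered (power ≥ 0.80)

Power calculation (two-sample t-test, normal approximation):
z_β = d · √(n/2) - z_{α/2}
z_β = 0.58 · √(114/2) - 2.241
z_β = 0.58 · 7.550 - 2.241
z_β = 2.138

Power = Φ(z_β) = Φ(2.138) ≈ 0.984

Effect size d = 0.58 is medium by Cohen's convention (0.2/0.5/0.8).

Threshold: power ≥ 0.80 is conventionally adequate.
Power ≈ 0.98 → the study is adequately powered (power ≥ 0.80).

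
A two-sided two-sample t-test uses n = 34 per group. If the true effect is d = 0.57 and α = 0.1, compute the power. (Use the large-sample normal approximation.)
Power ≈ 0.76

Power calculation (two-sample t-test, normal approximation):
z_β = d · √(n/2) - z_{α/2}
z_β = 0.57 · √(34/2) - 1.645
z_β = 0.57 · 4.123 - 1.645
z_β = 0.705

Power = Φ(z_β) = Φ(0.705) ≈ 0.760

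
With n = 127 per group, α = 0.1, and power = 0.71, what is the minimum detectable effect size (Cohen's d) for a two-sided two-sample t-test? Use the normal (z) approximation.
d ≈ 0.28

Minimum detectable effect (two-sample t-test, normal approximation):
d = (z_{α/2} + z_β) / √(n/2)
d = (1.645 + 0.553) / √(127/2)
d = 2.198 / 7.969
d ≈ 0.28

By Cohen's convention (0.2 small / 0.5 medium / 0.8 large): small effect.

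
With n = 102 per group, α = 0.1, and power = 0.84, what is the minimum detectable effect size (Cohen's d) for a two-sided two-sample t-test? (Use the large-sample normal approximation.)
d ≈ 0.37

Minimum detectable effect (two-sample t-test, normal approximation):
d = (z_{α/2} + z_β) / √(n/2)
d = (1.645 + 0.994) / √(102/2)
d = 2.639 / 7.141
d ≈ 0.37

By Cohen's convention (0.2 small / 0.5 medium / 0.8 large): small effect.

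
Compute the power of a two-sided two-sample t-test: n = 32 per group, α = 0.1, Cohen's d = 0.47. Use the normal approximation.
Power ≈ 0.59

Power calculation (two-sample t-test, normal approximation):
z_β = d · √(n/2) - z_{α/2}
z_β = 0.47 · √(32/2) - 1.645
z_β = 0.47 · 4.000 - 1.645
z_β = 0.235

Power = Φ(z_β) = Φ(0.235) ≈ 0.593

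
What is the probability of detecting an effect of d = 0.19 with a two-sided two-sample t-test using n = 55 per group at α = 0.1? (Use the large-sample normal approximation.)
Power ≈ 0.26

Power calculation (two-sample t-test, normal approximation):
z_β = d · √(n/2) - z_{α/2}
z_β = 0.19 · √(55/2) - 1.645
z_β = 0.19 · 5.244 - 1.645
z_β = -0.648

Power = Φ(z_β) = Φ(-0.648) ≈ 0.258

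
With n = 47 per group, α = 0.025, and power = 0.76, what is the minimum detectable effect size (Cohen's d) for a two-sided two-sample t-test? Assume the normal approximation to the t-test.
d ≈ 0.61

Minimum detectable effect (two-sample t-test, normal approximation):
d = (z_{α/2} + z_β) / √(n/2)
d = (2.241 + 0.706) / √(47/2)
d = 2.948 / 4.848
d ≈ 0.61

By Cohen's convention (0.2 small / 0.5 medium / 0.8 large): medium effect.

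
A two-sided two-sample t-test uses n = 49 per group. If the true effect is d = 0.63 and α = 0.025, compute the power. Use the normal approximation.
Power ≈ 0.81

Power calculation (two-sample t-test, normal approximation):
z_β = d · √(n/2) - z_{α/2}
z_β = 0.63 · √(49/2) - 2.241
z_β = 0.63 · 4.950 - 2.241
z_β = 0.877

Power = Φ(z_β) = Φ(0.877) ≈ 0.810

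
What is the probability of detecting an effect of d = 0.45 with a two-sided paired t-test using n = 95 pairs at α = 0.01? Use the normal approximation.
Power ≈ 0.96

Power calculation (paired t-test, normal approximation):
z_β = d · √n - z_{α/2}
z_β = 0.45 · √95 - 2.576
z_β = 0.45 · 9.747 - 2.576
z_β = 1.810

Power = Φ(z_β) = Φ(1.810) ≈ 0.965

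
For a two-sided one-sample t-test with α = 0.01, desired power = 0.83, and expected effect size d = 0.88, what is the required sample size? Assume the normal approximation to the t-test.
n = 17

Sample size formula (one-sample t-test, normal approximation):
n = ((z_{α/2} + z_β) / d)²

z_{α/2} = 2.576 (for α = 0.01, two-sided)
z_β = 0.954 (for power = 0.83)
d = 0.88

n = ((2.576 + 0.954) / 0.88)²
n = (4.011)²
n ≈ 16.09
Round up to the next whole number: n = 17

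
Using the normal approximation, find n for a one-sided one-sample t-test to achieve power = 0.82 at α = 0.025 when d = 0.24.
n = 144

Sample size formula (one-sample t-test, normal approximation):
n = ((z_α + z_β) / d)²

z_α = 1.960 (for α = 0.025, one-sided)
z_β = 0.915 (for power = 0.82)
d = 0.24

n = ((1.960 + 0.915) / 0.24)²
n = (11.979)²
n ≈ 143.50
Round up to the next whole number: n = 144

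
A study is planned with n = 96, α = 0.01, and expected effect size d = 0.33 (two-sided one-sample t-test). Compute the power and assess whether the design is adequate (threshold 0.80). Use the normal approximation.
Power ≈ 0.74; the study is underpowered (power < 0.80)

Power calculation (one-sample t-test, normal approximation):
z_β = d · √n - z_{α/2}
z_β = 0.33 · √96 - 2.576
z_β = 0.33 · 9.798 - 2.576
z_β = 0.657

Power = Φ(z_β) = Φ(0.657) ≈ 0.745

Effect size d = 0.33 is small by Cohen's convention (0.2/0.5/0.8).

Threshold: power ≥ 0.80 is conventionally adequate.
Power ≈ 0.74 → the study is underpowered (power < 0.80).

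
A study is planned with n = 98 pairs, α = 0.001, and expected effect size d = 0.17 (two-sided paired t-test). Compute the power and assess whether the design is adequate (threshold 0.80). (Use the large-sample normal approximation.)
Power ≈ 0.05; the study is underpowered (power < 0.80)

Power calculation (paired t-test, normal approximation):
z_β = d · √n - z_{α/2}
z_β = 0.17 · √98 - 3.291
z_β = 0.17 · 9.899 - 3.291
z_β = -1.608

Power = Φ(z_β) = Φ(-1.608) ≈ 0.054

Effect size d = 0.17 is very small by Cohen's convention (0.2/0.5/0.8).

Threshold: power ≥ 0.80 is conventionally adequate.
Power ≈ 0.05 → the study is underpowered (power < 0.80).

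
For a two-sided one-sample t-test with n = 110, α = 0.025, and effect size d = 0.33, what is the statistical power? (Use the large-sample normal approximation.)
Power ≈ 0.89

Power calculation (one-sample t-test, normal approximation):
z_β = d · √n - z_{α/2}
z_β = 0.33 · √110 - 2.241
z_β = 0.33 · 10.488 - 2.241
z_β = 1.220

Power = Φ(z_β) = Φ(1.220) ≈ 0.889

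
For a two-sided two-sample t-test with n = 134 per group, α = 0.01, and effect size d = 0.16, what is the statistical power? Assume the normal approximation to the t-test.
Power ≈ 0.10

Power calculation (two-sample t-test, normal approximation):
z_β = d · √(n/2) - z_{α/2}
z_β = 0.16 · √(134/2) - 2.576
z_β = 0.16 · 8.185 - 2.576
z_β = -1.266

Power = Φ(z_β) = Φ(-1.266) ≈ 0.103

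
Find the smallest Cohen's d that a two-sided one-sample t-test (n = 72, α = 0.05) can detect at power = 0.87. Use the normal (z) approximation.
d ≈ 0.36

Minimum detectable effect (one-sample t-test, normal approximation):
d = (z_{α/2} + z_β) / √n
d = (1.960 + 1.126) / √72
d = 3.086 / 8.485
d ≈ 0.36

By Cohen's convention (0.2 small / 0.5 medium / 0.8 large): small effect.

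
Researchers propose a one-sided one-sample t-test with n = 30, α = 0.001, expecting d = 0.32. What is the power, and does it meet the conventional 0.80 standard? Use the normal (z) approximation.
Power ≈ 0.09; the study is underpowered (power < 0.80)

Power calculation (one-sample t-test, normal approximation):
z_β = d · √n - z_α
z_β = 0.32 · √30 - 3.090
z_β = 0.32 · 5.477 - 3.090
z_β = -1.338

Power = Φ(z_β) = Φ(-1.338) ≈ 0.091

Effect size d = 0.32 is small by Cohen's convention (0.2/0.5/0.8).

Threshold: power ≥ 0.80 is conventionally adequate.
Power ≈ 0.09 → the study is underpowered (power < 0.80).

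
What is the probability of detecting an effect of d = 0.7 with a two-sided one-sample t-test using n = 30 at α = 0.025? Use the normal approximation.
Power ≈ 0.94

Power calculation (one-sample t-test, normal approximation):
z_β = d · √n - z_{α/2}
z_β = 0.7 · √30 - 2.241
z_β = 0.7 · 5.477 - 2.241
z_β = 1.593

Power = Φ(z_β) = Φ(1.593) ≈ 0.944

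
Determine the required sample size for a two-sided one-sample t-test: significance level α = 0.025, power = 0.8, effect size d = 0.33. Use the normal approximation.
n = 88

Sample size formula (one-sample t-test, normal approximation):
n = ((z_{α/2} + z_β) / d)²

z_{α/2} = 2.241 (for α = 0.025, two-sided)
z_β = 0.842 (for power = 0.8)
d = 0.33

n = ((2.241 + 0.842) / 0.33)²
n = (9.342)²
n ≈ 87.27
Round up to the next whole number: n = 88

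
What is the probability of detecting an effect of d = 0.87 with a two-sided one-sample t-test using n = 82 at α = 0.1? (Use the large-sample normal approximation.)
Power ≈ 1.00

Power calculation (one-sample t-test, normal approximation):
z_β = d · √n - z_{α/2}
z_β = 0.87 · √82 - 1.645
z_β = 0.87 · 9.055 - 1.645
z_β = 6.233

Power = Φ(z_β) = Φ(6.233) ≈ 1.000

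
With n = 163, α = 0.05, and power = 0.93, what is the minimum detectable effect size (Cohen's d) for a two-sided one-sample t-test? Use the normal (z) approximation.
d ≈ 0.27

Minimum detectable effect (one-sample t-test, normal approximation):
d = (z_{α/2} + z_β) / √n
d = (1.960 + 1.476) / √163
d = 3.436 / 12.767
d ≈ 0.27

By Cohen's convention (0.2 small / 0.5 medium / 0.8 large): small effect.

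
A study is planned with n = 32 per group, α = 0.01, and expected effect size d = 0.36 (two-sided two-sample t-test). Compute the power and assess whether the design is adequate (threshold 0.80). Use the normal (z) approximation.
Power ≈ 0.13; the study is underpowered (power < 0.80)

Power calculation (two-sample t-test, normal approximation):
z_β = d · √(n/2) - z_{α/2}
z_β = 0.36 · √(32/2) - 2.576
z_β = 0.36 · 4.000 - 2.576
z_β = -1.136

Power = Φ(z_β) = Φ(-1.136) ≈ 0.128

Effect size d = 0.36 is small by Cohen's convention (0.2/0.5/0.8).

Threshold: power ≥ 0.80 is conventionally adequate.
Power ≈ 0.13 → the study is underpowered (power < 0.80).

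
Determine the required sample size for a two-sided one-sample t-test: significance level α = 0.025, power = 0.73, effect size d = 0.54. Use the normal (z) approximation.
n = 28

Sample size formula (one-sample t-test, normal approximation):
n = ((z_{α/2} + z_β) / d)²

z_{α/2} = 2.241 (for α = 0.025, two-sided)
z_β = 0.613 (for power = 0.73)
d = 0.54

n = ((2.241 + 0.613) / 0.54)²
n = (5.285)²
n ≈ 27.93
Round up to the next whole number: n = 28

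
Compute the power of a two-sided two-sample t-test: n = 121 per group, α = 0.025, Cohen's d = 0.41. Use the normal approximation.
Power ≈ 0.83

Power calculation (two-sample t-test, normal approximation):
z_β = d · √(n/2) - z_{α/2}
z_β = 0.41 · √(121/2) - 2.241
z_β = 0.41 · 7.778 - 2.241
z_β = 0.948

Power = Φ(z_β) = Φ(0.948) ≈ 0.828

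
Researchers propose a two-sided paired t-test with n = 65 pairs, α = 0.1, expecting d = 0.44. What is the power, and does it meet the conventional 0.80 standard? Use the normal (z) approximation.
Power ≈ 0.97; the study is adequately powered (power ≥ 0.80)

Power calculation (paired t-test, normal approximation):
z_β = d · √n - z_{α/2}
z_β = 0.44 · √65 - 1.645
z_β = 0.44 · 8.062 - 1.645
z_β = 1.903

Power = Φ(z_β) = Φ(1.903) ≈ 0.971

Effect size d = 0.44 is small by Cohen's convention (0.2/0.5/0.8).

Threshold: power ≥ 0.80 is conventionally adequate.
Power ≈ 0.97 → the study is adequately powered (power ≥ 0.80).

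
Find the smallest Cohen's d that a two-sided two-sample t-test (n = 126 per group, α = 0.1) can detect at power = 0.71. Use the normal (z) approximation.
d ≈ 0.28

Minimum detectable effect (two-sample t-test, normal approximation):
d = (z_{α/2} + z_β) / √(n/2)
d = (1.645 + 0.553) / √(126/2)
d = 2.198 / 7.937
d ≈ 0.28

By Cohen's convention (0.2 small / 0.5 medium / 0.8 large): small effect.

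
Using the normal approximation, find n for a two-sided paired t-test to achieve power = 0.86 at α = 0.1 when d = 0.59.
n = 22 pairs

Sample size formula (paired t-test, normal approximation):
n = ((z_{α/2} + z_β) / d)²

z_{α/2} = 1.645 (for α = 0.1, two-sided)
z_β = 1.080 (for power = 0.86)
d = 0.59

n = ((1.645 + 1.080) / 0.59)²
n = (4.619)²
n ≈ 21.34
Round up to the next whole number: n = 22 pairs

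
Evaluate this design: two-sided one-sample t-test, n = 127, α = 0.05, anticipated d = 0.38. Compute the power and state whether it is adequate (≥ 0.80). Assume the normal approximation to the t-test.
Power ≈ 0.99; the study is adequately powered (power ≥ 0.80)

Power calculation (one-sample t-test, normal approximation):
z_β = d · √n - z_{α/2}
z_β = 0.38 · √127 - 1.960
z_β = 0.38 · 11.269 - 1.960
z_β = 2.322

Power = Φ(z_β) = Φ(2.322) ≈ 0.990

Effect size d = 0.38 is small by Cohen's convention (0.2/0.5/0.8).

Threshold: power ≥ 0.80 is conventionally adequate.
Power ≈ 0.99 → the study is adequately powered (power ≥ 0.80).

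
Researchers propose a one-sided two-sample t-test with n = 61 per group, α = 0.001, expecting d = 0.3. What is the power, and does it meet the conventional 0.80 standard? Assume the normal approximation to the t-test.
Power ≈ 0.08; the study is underpowered (power < 0.80)

Power calculation (two-sample t-test, normal approximation):
z_β = d · √(n/2) - z_α
z_β = 0.3 · √(61/2) - 3.090
z_β = 0.3 · 5.523 - 3.090
z_β = -1.433

Power = Φ(z_β) = Φ(-1.433) ≈ 0.076

Effect size d = 0.3 is small by Cohen's convention (0.2/0.5/0.8).

Threshold: power ≥ 0.80 is conventionally adequate.
Power ≈ 0.08 → the study is underpowered (power < 0.80).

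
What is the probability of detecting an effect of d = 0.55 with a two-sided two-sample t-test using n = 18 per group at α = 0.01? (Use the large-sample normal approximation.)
Power ≈ 0.18

Power calculation (two-sample t-test, normal approximation):
z_β = d · √(n/2) - z_{α/2}
z_β = 0.55 · √(18/2) - 2.576
z_β = 0.55 · 3.000 - 2.576
z_β = -0.926

Power = Φ(z_β) = Φ(-0.926) ≈ 0.177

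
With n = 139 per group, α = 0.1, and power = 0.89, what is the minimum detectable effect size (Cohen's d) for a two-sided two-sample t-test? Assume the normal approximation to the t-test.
d ≈ 0.34

Minimum detectable effect (two-sample t-test, normal approximation):
d = (z_{α/2} + z_β) / √(n/2)
d = (1.645 + 1.227) / √(139/2)
d = 2.871 / 8.337
d ≈ 0.34

By Cohen's convention (0.2 small / 0.5 medium / 0.8 large): small effect.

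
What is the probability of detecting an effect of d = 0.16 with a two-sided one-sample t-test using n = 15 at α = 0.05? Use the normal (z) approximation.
Power ≈ 0.09

Power calculation (one-sample t-test, normal approximation):
z_β = d · √n - z_{α/2}
z_β = 0.16 · √15 - 1.960
z_β = 0.16 · 3.873 - 1.960
z_β = -1.340

Power = Φ(z_β) = Φ(-1.340) ≈ 0.090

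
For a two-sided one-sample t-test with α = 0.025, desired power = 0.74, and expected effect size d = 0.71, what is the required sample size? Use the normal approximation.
n = 17

Sample size formula (one-sample t-test, normal approximation):
n = ((z_{α/2} + z_β) / d)²

z_{α/2} = 2.241 (for α = 0.025, two-sided)
z_β = 0.643 (for power = 0.74)
d = 0.71

n = ((2.241 + 0.643) / 0.71)²
n = (4.062)²
n ≈ 16.50
Round up to the next whole number: n = 17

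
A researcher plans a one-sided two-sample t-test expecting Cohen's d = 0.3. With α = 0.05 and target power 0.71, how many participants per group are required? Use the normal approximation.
n = 108 per group

Sample size formula (two-sample t-test, normal approximation):
n = 2 · ((z_α + z_β) / d)²

z_α = 1.645 (for α = 0.05, one-sided)
z_β = 0.553 (for power = 0.71)
d = 0.3

n = 2 · ((1.645 + 0.553) / 0.3)²
n = 2 · (7.327)²
n ≈ 107.37
Round up to the next whole number: n = 108 per group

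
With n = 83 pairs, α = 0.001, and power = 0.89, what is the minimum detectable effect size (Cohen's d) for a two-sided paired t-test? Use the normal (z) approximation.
d ≈ 0.50

Minimum detectable effect (paired t-test, normal approximation):
d = (z_{α/2} + z_β) / √n
d = (3.291 + 1.227) / √83
d = 4.517 / 9.110
d ≈ 0.50

By Cohen's convention (0.2 small / 0.5 medium / 0.8 large): medium effect.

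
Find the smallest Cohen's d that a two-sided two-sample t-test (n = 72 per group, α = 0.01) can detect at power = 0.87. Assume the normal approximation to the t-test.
d ≈ 0.62

Minimum detectable effect (two-sample t-test, normal approximation):
d = (z_{α/2} + z_β) / √(n/2)
d = (2.576 + 1.126) / √(72/2)
d = 3.702 / 6.000
d ≈ 0.62

By Cohen's convention (0.2 small / 0.5 medium / 0.8 large): medium effect.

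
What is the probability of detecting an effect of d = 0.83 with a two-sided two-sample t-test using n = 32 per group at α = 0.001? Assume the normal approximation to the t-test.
Power ≈ 0.51

Power calculation (two-sample t-test, normal approximation):
z_β = d · √(n/2) - z_{α/2}
z_β = 0.83 · √(32/2) - 3.291
z_β = 0.83 · 4.000 - 3.291
z_β = 0.029

Power = Φ(z_β) = Φ(0.029) ≈ 0.512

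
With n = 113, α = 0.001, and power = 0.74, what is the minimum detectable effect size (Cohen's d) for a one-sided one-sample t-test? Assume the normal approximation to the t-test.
d ≈ 0.35

Minimum detectable effect (one-sample t-test, normal approximation):
d = (z_α + z_β) / √n
d = (3.090 + 0.643) / √113
d = 3.734 / 10.630
d ≈ 0.35

By Cohen's convention (0.2 small / 0.5 medium / 0.8 large): small effect.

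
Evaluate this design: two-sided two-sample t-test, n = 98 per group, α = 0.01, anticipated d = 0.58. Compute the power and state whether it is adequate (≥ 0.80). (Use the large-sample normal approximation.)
Power ≈ 0.93; the study is adequately powered (power ≥ 0.80)

Power calculation (two-sample t-test, normal approximation):
z_β = d · √(n/2) - z_{α/2}
z_β = 0.58 · √(98/2) - 2.576
z_β = 0.58 · 7.000 - 2.576
z_β = 1.484

Power = Φ(z_β) = Φ(1.484) ≈ 0.931

Effect size d = 0.58 is medium by Cohen's convention (0.2/0.5/0.8).

Threshold: power ≥ 0.80 is conventionally adequate.
Power ≈ 0.93 → the study is adequately powered (power ≥ 0.80).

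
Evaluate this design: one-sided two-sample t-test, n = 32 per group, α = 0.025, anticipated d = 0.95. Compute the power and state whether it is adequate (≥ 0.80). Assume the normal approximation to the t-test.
Power ≈ 0.97; the study is adequately powered (power ≥ 0.80)

Power calculation (two-sample t-test, normal approximation):
z_β = d · √(n/2) - z_α
z_β = 0.95 · √(32/2) - 1.960
z_β = 0.95 · 4.000 - 1.960
z_β = 1.840

Power = Φ(z_β) = Φ(1.840) ≈ 0.967

Effect size d = 0.95 is large by Cohen's convention (0.2/0.5/0.8).

Threshold: power ≥ 0.80 is conventionally adequate.
Power ≈ 0.97 → the study is adequately powered (power ≥ 0.80).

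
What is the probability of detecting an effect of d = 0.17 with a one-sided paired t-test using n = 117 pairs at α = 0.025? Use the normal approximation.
Power ≈ 0.45

Power calculation (paired t-test, normal approximation):
z_β = d · √n - z_α
z_β = 0.17 · √117 - 1.960
z_β = 0.17 · 10.817 - 1.960
z_β = -0.121

Power = Φ(z_β) = Φ(-0.121) ≈ 0.452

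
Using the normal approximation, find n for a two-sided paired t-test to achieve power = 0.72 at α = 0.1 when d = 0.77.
n = 9 pairs

Sample size formula (paired t-test, normal approximation):
n = ((z_{α/2} + z_β) / d)²

z_{α/2} = 1.645 (for α = 0.1, two-sided)
z_β = 0.583 (for power = 0.72)
d = 0.77

n = ((1.645 + 0.583) / 0.77)²
n = (2.894)²
n ≈ 8.38
Round up to the next whole number: n = 9 pairs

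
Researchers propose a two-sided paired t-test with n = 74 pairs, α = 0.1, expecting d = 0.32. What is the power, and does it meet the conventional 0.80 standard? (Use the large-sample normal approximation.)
Power ≈ 0.87; the study is adequately powered (power ≥ 0.80)

Power calculation (paired t-test, normal approximation):
z_β = d · √n - z_{α/2}
z_β = 0.32 · √74 - 1.645
z_β = 0.32 · 8.602 - 1.645
z_β = 1.108

Power = Φ(z_β) = Φ(1.108) ≈ 0.866

Effect size d = 0.32 is small by Cohen's convention (0.2/0.5/0.8).

Threshold: power ≥ 0.80 is conventionally adequate.
Power ≈ 0.87 → the study is adequately powered (power ≥ 0.80).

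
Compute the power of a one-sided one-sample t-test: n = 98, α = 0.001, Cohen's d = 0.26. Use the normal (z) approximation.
Power ≈ 0.30

Power calculation (one-sample t-test, normal approximation):
z_β = d · √n - z_α
z_β = 0.26 · √98 - 3.090
z_β = 0.26 · 9.899 - 3.090
z_β = -0.516

Power = Φ(z_β) = Φ(-0.516) ≈ 0.303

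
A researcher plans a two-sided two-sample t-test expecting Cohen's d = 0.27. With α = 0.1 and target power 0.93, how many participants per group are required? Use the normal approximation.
n = 268 per group

Sample size formula (two-sample t-test, normal approximation):
n = 2 · ((z_{α/2} + z_β) / d)²

z_{α/2} = 1.645 (for α = 0.1, two-sided)
z_β = 1.476 (for power = 0.93)
d = 0.27

n = 2 · ((1.645 + 1.476) / 0.27)²
n = 2 · (11.559)²
n ≈ 267.22
Round up to the next whole number: n = 268 per group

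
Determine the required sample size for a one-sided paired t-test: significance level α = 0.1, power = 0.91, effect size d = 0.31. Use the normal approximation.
n = 72 pairs

Sample size formula (paired t-test, normal approximation):
n = ((z_α + z_β) / d)²

z_α = 1.282 (for α = 0.1, one-sided)
z_β = 1.341 (for power = 0.91)
d = 0.31

n = ((1.282 + 1.341) / 0.31)²
n = (8.461)²
n ≈ 71.59
Round up to the next whole number: n = 72 pairs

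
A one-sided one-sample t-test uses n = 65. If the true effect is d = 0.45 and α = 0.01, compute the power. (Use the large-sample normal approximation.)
Power ≈ 0.90

Power calculation (one-sample t-test, normal approximation):
z_β = d · √n - z_α
z_β = 0.45 · √65 - 2.326
z_β = 0.45 · 8.062 - 2.326
z_β = 1.302

Power = Φ(z_β) = Φ(1.302) ≈ 0.903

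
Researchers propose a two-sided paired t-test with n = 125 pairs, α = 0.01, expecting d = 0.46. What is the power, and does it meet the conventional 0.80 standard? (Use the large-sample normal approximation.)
Power ≈ 0.99; the study is adequately powered (power ≥ 0.80)

Power calculation (paired t-test, normal approximation):
z_β = d · √n - z_{α/2}
z_β = 0.46 · √125 - 2.576
z_β = 0.46 · 11.180 - 2.576
z_β = 2.567

Power = Φ(z_β) = Φ(2.567) ≈ 0.995

Effect size d = 0.46 is small by Cohen's convention (0.2/0.5/0.8).

Threshold: power ≥ 0.80 is conventionally adequate.
Power ≈ 0.99 → the study is adequately powered (power ≥ 0.80).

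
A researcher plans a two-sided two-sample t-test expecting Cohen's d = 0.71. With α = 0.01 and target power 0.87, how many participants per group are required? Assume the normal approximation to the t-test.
n = 55 per group

Sample size formula (two-sample t-test, normal approximation):
n = 2 · ((z_{α/2} + z_β) / d)²

z_{α/2} = 2.576 (for α = 0.01, two-sided)
z_β = 1.126 (for power = 0.87)
d = 0.71

n = 2 · ((2.576 + 1.126) / 0.71)²
n = 2 · (5.214)²
n ≈ 54.37
Round up to the next whole number: n = 55 per group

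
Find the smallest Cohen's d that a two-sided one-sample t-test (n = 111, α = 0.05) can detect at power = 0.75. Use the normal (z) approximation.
d ≈ 0.25

Minimum detectable effect (one-sample t-test, normal approximation):
d = (z_{α/2} + z_β) / √n
d = (1.960 + 0.674) / √111
d = 2.634 / 10.536
d ≈ 0.25

By Cohen's convention (0.2 small / 0.5 medium / 0.8 large): small effect.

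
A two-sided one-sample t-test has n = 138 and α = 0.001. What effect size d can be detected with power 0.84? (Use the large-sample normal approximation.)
d ≈ 0.36

Minimum detectable effect (one-sample t-test, normal approximation):
d = (z_{α/2} + z_β) / √n
d = (3.291 + 0.994) / √138
d = 4.285 / 11.747
d ≈ 0.36

By Cohen's convention (0.2 small / 0.5 medium / 0.8 large): small effect.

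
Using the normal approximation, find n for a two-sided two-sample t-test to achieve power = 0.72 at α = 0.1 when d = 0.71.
n = 20 per group

Sample size formula (two-sample t-test, normal approximation):
n = 2 · ((z_{α/2} + z_β) / d)²

z_{α/2} = 1.645 (for α = 0.1, two-sided)
z_β = 0.583 (for power = 0.72)
d = 0.71

n = 2 · ((1.645 + 0.583) / 0.71)²
n = 2 · (3.138)²
n ≈ 19.69
Round up to the next whole number: n = 20 per group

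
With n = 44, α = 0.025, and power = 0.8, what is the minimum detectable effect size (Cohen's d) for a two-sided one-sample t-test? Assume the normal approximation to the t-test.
d ≈ 0.46

Minimum detectable effect (one-sample t-test, normal approximation):
d = (z_{α/2} + z_β) / √n
d = (2.241 + 0.842) / √44
d = 3.083 / 6.633
d ≈ 0.46

By Cohen's convention (0.2 small / 0.5 medium / 0.8 large): small effect.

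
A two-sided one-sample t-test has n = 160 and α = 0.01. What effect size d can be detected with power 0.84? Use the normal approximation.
d ≈ 0.28

Minimum detectable effect (one-sample t-test, normal approximation):
d = (z_{α/2} + z_β) / √n
d = (2.576 + 0.994) / √160
d = 3.570 / 12.649
d ≈ 0.28

By Cohen's convention (0.2 small / 0.5 medium / 0.8 large): small effect.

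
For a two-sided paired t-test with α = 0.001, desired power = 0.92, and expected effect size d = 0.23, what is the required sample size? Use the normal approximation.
n = 417 pairs

Sample size formula (paired t-test, normal approximation):
n = ((z_{α/2} + z_β) / d)²

z_{α/2} = 3.291 (for α = 0.001, two-sided)
z_β = 1.405 (for power = 0.92)
d = 0.23

n = ((3.291 + 1.405) / 0.23)²
n = (20.417)²
n ≈ 416.85
Round up to the next whole number: n = 417 pairs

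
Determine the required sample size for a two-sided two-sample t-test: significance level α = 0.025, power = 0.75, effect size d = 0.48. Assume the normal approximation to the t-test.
n = 74 per group

Sample size formula (two-sample t-test, normal approximation):
n = 2 · ((z_{α/2} + z_β) / d)²

z_{α/2} = 2.241 (for α = 0.025, two-sided)
z_β = 0.674 (for power = 0.75)
d = 0.48

n = 2 · ((2.241 + 0.674) / 0.48)²
n = 2 · (6.073)²
n ≈ 73.76
Round up to the next whole number: n = 74 per group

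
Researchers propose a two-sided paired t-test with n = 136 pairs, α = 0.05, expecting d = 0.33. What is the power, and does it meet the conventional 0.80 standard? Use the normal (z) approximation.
Power ≈ 0.97; the study is adequately powered (power ≥ 0.80)

Power calculation (paired t-test, normal approximation):
z_β = d · √n - z_{α/2}
z_β = 0.33 · √136 - 1.960
z_β = 0.33 · 11.662 - 1.960
z_β = 1.888

Power = Φ(z_β) = Φ(1.888) ≈ 0.971

Effect size d = 0.33 is small by Cohen's convention (0.2/0.5/0.8).

Threshold: power ≥ 0.80 is conventionally adequate.
Power ≈ 0.97 → the study is adequately powered (power ≥ 0.80).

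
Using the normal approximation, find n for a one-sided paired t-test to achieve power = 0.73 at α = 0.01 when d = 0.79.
n = 14 pairs

Sample size formula (paired t-test, normal approximation):
n = ((z_α + z_β) / d)²

z_α = 2.326 (for α = 0.01, one-sided)
z_β = 0.613 (for power = 0.73)
d = 0.79

n = ((2.326 + 0.613) / 0.79)²
n = (3.720)²
n ≈ 13.84
Round up to the next whole number: n = 14 pairs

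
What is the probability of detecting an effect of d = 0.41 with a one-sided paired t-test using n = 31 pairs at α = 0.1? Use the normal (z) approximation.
Power ≈ 0.84

Power calculation (paired t-test, normal approximation):
z_β = d · √n - z_α
z_β = 0.41 · √31 - 1.282
z_β = 0.41 · 5.568 - 1.282
z_β = 1.001

Power = Φ(z_β) = Φ(1.001) ≈ 0.842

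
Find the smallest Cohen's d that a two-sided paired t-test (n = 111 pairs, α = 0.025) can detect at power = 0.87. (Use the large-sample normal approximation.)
d ≈ 0.32

Minimum detectable effect (paired t-test, normal approximation):
d = (z_{α/2} + z_β) / √n
d = (2.241 + 1.126) / √111
d = 3.368 / 10.536
d ≈ 0.32

By Cohen's convention (0.2 small / 0.5 medium / 0.8 large): small effect.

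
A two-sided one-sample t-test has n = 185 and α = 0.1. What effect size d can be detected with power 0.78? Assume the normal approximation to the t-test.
d ≈ 0.18

Minimum detectable effect (one-sample t-test, normal approximation):
d = (z_{α/2} + z_β) / √n
d = (1.645 + 0.772) / √185
d = 2.417 / 13.601
d ≈ 0.18

By Cohen's convention (0.2 small / 0.5 medium / 0.8 large): very small effect.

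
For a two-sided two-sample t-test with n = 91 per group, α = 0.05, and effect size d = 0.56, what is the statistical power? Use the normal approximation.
Power ≈ 0.97

Power calculation (two-sample t-test, normal approximation):
z_β = d · √(n/2) - z_{α/2}
z_β = 0.56 · √(91/2) - 1.960
z_β = 0.56 · 6.745 - 1.960
z_β = 1.817

Power = Φ(z_β) = Φ(1.817) ≈ 0.965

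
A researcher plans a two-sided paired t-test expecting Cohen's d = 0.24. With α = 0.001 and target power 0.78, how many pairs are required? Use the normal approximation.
n = 287 pairs

Sample size formula (paired t-test, normal approximation):
n = ((z_{α/2} + z_β) / d)²

z_{α/2} = 3.291 (for α = 0.001, two-sided)
z_β = 0.772 (for power = 0.78)
d = 0.24

n = ((3.291 + 0.772) / 0.24)²
n = (16.929)²
n ≈ 286.59
Round up to the next whole number: n = 287 pairs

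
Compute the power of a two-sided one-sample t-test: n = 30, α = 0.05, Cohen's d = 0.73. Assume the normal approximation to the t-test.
Power ≈ 0.98

Power calculation (one-sample t-test, normal approximation):
z_β = d · √n - z_{α/2}
z_β = 0.73 · √30 - 1.960
z_β = 0.73 · 5.477 - 1.960
z_β = 2.038

Power = Φ(z_β) = Φ(2.038) ≈ 0.979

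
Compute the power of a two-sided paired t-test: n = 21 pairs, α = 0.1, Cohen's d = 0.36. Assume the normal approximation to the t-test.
Power ≈ 0.50

Power calculation (paired t-test, normal approximation):
z_β = d · √n - z_{α/2}
z_β = 0.36 · √21 - 1.645
z_β = 0.36 · 4.583 - 1.645
z_β = 0.005

Power = Φ(z_β) = Φ(0.005) ≈ 0.502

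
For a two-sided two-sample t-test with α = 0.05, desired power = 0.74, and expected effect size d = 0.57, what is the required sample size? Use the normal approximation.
n = 42 per group

Sample size formula (two-sample t-test, normal approximation):
n = 2 · ((z_{α/2} + z_β) / d)²

z_{α/2} = 1.960 (for α = 0.05, two-sided)
z_β = 0.643 (for power = 0.74)
d = 0.57

n = 2 · ((1.960 + 0.643) / 0.57)²
n = 2 · (4.567)²
n ≈ 41.71
Round up to the next whole number: n = 42 per group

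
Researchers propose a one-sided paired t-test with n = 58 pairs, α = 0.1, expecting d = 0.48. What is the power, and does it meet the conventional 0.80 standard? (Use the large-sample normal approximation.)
Power ≈ 0.99; the study is adequately powered (power ≥ 0.80)

Power calculation (paired t-test, normal approximation):
z_β = d · √n - z_α
z_β = 0.48 · √58 - 1.282
z_β = 0.48 · 7.616 - 1.282
z_β = 2.374

Power = Φ(z_β) = Φ(2.374) ≈ 0.991

Effect size d = 0.48 is small by Cohen's convention (0.2/0.5/0.8).

Threshold: power ≥ 0.80 is conventionally adequate.
Power ≈ 0.99 → the study is adequately powered (power ≥ 0.80).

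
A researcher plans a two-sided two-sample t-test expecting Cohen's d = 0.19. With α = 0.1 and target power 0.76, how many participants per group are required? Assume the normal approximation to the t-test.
n = 307 per group

Sample size formula (two-sample t-test, normal approximation):
n = 2 · ((z_{α/2} + z_β) / d)²

z_{α/2} = 1.645 (for α = 0.1, two-sided)
z_β = 0.706 (for power = 0.76)
d = 0.19

n = 2 · ((1.645 + 0.706) / 0.19)²
n = 2 · (12.374)²
n ≈ 306.23
Round up to the next whole number: n = 307 per group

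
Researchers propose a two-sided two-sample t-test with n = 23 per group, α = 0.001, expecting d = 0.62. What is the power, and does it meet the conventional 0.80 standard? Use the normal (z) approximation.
Power ≈ 0.12; the study is underpowered (power < 0.80)

Power calculation (two-sample t-test, normal approximation):
z_β = d · √(n/2) - z_{α/2}
z_β = 0.62 · √(23/2) - 3.291
z_β = 0.62 · 3.391 - 3.291
z_β = -1.188

Power = Φ(z_β) = Φ(-1.188) ≈ 0.117

Effect size d = 0.62 is medium by Cohen's convention (0.2/0.5/0.8).

Threshold: power ≥ 0.80 is conventionally adequate.
Power ≈ 0.12 → the study is underpowered (power < 0.80).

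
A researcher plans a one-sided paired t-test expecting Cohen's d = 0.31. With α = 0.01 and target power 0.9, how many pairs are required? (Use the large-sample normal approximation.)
n = 136 pairs

Sample size formula (paired t-test, normal approximation):
n = ((z_α + z_β) / d)²

z_α = 2.326 (for α = 0.01, one-sided)
z_β = 1.282 (for power = 0.9)
d = 0.31

n = ((2.326 + 1.282) / 0.31)²
n = (11.639)²
n ≈ 135.47
Round up to the next whole number: n = 136 pairs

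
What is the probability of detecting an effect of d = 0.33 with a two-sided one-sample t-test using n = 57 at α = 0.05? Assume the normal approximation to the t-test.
Power ≈ 0.70

Power calculation (one-sample t-test, normal approximation):
z_β = d · √n - z_{α/2}
z_β = 0.33 · √57 - 1.960
z_β = 0.33 · 7.550 - 1.960
z_β = 0.531

Power = Φ(z_β) = Φ(0.531) ≈ 0.702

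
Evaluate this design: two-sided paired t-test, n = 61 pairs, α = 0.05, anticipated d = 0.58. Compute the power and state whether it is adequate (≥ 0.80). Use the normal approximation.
Power ≈ 0.99; the study is adequately powered (power ≥ 0.80)

Power calculation (paired t-test, normal approximation):
z_β = d · √n - z_{α/2}
z_β = 0.58 · √61 - 1.960
z_β = 0.58 · 7.810 - 1.960
z_β = 2.570

Power = Φ(z_β) = Φ(2.570) ≈ 0.995

Effect size d = 0.58 is medium by Cohen's convention (0.2/0.5/0.8).

Threshold: power ≥ 0.80 is conventionally adequate.
Power ≈ 0.99 → the study is adequately powered (power ≥ 0.80).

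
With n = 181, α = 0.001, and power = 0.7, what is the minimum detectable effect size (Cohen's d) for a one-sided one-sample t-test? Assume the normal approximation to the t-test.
d ≈ 0.27

Minimum detectable effect (one-sample t-test, normal approximation):
d = (z_α + z_β) / √n
d = (3.090 + 0.524) / √181
d = 3.615 / 13.454
d ≈ 0.27

By Cohen's convention (0.2 small / 0.5 medium / 0.8 large): small effect.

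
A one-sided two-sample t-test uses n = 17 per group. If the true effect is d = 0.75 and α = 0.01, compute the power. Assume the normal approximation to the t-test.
Power ≈ 0.44

Power calculation (two-sample t-test, normal approximation):
z_β = d · √(n/2) - z_α
z_β = 0.75 · √(17/2) - 2.326
z_β = 0.75 · 2.915 - 2.326
z_β = -0.140

Power = Φ(z_β) = Φ(-0.140) ≈ 0.444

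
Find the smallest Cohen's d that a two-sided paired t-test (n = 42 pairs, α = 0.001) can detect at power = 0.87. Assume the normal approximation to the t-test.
d ≈ 0.68

Minimum detectable effect (paired t-test, normal approximation):
d = (z_{α/2} + z_β) / √n
d = (3.291 + 1.126) / √42
d = 4.417 / 6.481
d ≈ 0.68

By Cohen's convention (0.2 small / 0.5 medium / 0.8 large): medium effect.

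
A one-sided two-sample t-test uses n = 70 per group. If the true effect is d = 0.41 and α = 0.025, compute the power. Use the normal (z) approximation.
Power ≈ 0.68

Power calculation (two-sample t-test, normal approximation):
z_β = d · √(n/2) - z_α
z_β = 0.41 · √(70/2) - 1.960
z_β = 0.41 · 5.916 - 1.960
z_β = 0.466

Power = Φ(z_β) = Φ(0.466) ≈ 0.679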